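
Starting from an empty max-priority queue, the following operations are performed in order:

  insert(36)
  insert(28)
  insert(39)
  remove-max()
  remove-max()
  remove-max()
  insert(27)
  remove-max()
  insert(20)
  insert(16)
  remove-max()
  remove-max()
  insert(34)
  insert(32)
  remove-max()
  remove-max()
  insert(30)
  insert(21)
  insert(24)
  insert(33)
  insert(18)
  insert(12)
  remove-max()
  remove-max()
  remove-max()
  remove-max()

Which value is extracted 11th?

24

insert 36 → {36}
insert 28 → {36, 28}
insert 39 → {39, 36, 28}
remove-max → 39; now {36, 28}
remove-max → 36; now {28}
remove-max → 28; now {}
insert 27 → {27}
remove-max → 27; now {}
insert 20 → {20}
insert 16 → {20, 16}
remove-max → 20; now {16}
remove-max → 16; now {}
insert 34 → {34}
insert 32 → {34, 32}
remove-max → 34; now {32}
remove-max → 32; now {}
insert 30 → {30}
insert 21 → {30, 21}
insert 24 → {30, 24, 21}
insert 33 → {33, 30, 24, 21}
insert 18 → {33, 30, 24, 21, 18}
insert 12 → {33, 30, 24, 21, 18, 12}
remove-max → 33; now {30, 24, 21, 18, 12}
remove-max → 30; now {24, 21, 18, 12}
remove-max → 24; now {21, 18, 12}
remove-max → 21; now {18, 12}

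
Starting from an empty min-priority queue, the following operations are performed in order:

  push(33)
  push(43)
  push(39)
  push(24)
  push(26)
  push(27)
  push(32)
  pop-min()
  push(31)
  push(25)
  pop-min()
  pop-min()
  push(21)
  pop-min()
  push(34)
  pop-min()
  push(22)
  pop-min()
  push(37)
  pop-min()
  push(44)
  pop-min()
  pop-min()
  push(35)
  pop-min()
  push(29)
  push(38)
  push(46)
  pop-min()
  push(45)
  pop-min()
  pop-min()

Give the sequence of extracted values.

24 → 25 → 26 → 21 → 27 → 22 → 31 → 32 → 33 → 34 → 29 → 35 → 37

insert 33 → {33}
insert 43 → {33, 43}
insert 39 → {33, 39, 43}
insert 24 → {24, 33, 39, 43}
insert 26 → {24, 26, 33, 39, 43}
insert 27 → {24, 26, 27, 33, 39, 43}
insert 32 → {24, 26, 27, 32, 33, 39, 43}
pop-min → 24; now {26, 27, 32, 33, 39, 43}
insert 31 → {26, 27, 31, 32, 33, 39, 43}
insert 25 → {25, 26, 27, 31, 32, 33, 39, 43}
pop-min → 25; now {26, 27, 31, 32, 33, 39, 43}
pop-min → 26; now {27, 31, 32, 33, 39, 43}
insert 21 → {21, 27, 31, 32, 33, 39, 43}
pop-min → 21; now {27, 31, 32, 33, 39, 43}
insert 34 → {27, 31, 32, 33, 34, 39, 43}
pop-min → 27; now {31, 32, 33, 34, 39, 43}
insert 22 → {22, 31, 32, 33, 34, 39, 43}
pop-min → 22; now {31, 32, 33, 34, 39, 43}
insert 37 → {31, 32, 33, 34, 37, 39, 43}
pop-min → 31; now {32, 33, 34, 37, 39, 43}
insert 44 → {32, 33, 34, 37, 39, 43, 44}
pop-min → 32; now {33, 34, 37, 39, 43, 44}
pop-min → 33; now {34, 37, 39, 43, 44}
insert 35 → {34, 35, 37, 39, 43, 44}
pop-min → 34; now {35, 37, 39, 43, 44}
insert 29 → {29, 35, 37, 39, 43, 44}
insert 38 → {29, 35, 37, 38, 39, 43, 44}
insert 46 → {29, 35, 37, 38, 39, 43, 44, 46}
pop-min → 29; now {35, 37, 38, 39, 43, 44, 46}
insert 45 → {35, 37, 38, 39, 43, 44, 45, 46}
pop-min → 35; now {37, 38, 39, 43, 44, 45, 46}
pop-min → 37; now {38, 39, 43, 44, 45, 46}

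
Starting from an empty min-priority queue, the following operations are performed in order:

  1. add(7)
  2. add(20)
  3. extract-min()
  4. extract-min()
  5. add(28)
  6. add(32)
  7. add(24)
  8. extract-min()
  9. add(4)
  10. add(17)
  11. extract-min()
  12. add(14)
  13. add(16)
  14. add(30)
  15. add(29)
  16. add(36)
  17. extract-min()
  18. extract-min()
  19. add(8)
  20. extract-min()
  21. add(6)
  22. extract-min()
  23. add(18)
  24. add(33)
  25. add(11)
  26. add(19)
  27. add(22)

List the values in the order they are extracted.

insert 7 → {7}
insert 20 → {7, 20}
extract-min → 7; now {20}
extract-min → 20; now {}
insert 28 → {28}
insert 32 → {28, 32}
insert 24 → {24, 28, 32}
extract-min → 24; now {28, 32}
insert 4 → {4, 28, 32}
insert 17 → {4, 17, 28, 32}
extract-min → 4; now {17, 28, 32}
insert 14 → {14, 17, 28, 32}
insert 16 → {14, 16, 17, 28, 32}
insert 30 → {14, 16, 17, 28, 30, 32}
insert 29 → {14, 16, 17, 28, 29, 30, 32}
insert 36 → {14, 16, 17, 28, 29, 30, 32, 36}
extract-min → 14; now {16, 17, 28, 29, 30, 32, 36}
extract-min → 16; now {17, 28, 29, 30, 32, 36}
insert 8 → {8, 17, 28, 29, 30, 32, 36}
extract-min → 8; now {17, 28, 29, 30, 32, 36}
insert 6 → {6, 17, 28, 29, 30, 32, 36}
extract-min → 6; now {17, 28, 29, 30, 32, 36}
insert 18 → {17, 18, 28, 29, 30, 32, 36}
insert 33 → {17, 18, 28, 29, 30, 32, 33, 36}
insert 11 → {11, 17, 18, 28, 29, 30, 32, 33, 36}
insert 19 → {11, 17, 18, 19, 28, 29, 30, 32, 33, 36}
insert 22 → {11, 17, 18, 19, 22, 28, 29, 30, 32, 33, 36}

7, 20, 24, 4, 14, 16, 8, 6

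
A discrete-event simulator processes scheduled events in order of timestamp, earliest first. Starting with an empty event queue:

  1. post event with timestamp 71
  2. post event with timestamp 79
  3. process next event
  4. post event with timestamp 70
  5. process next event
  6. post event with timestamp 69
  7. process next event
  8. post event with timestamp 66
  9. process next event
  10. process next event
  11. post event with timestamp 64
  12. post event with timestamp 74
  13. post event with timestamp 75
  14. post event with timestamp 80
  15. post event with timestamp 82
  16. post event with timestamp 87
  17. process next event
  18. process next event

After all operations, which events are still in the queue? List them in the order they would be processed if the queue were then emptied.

[75, 80, 82, 87]

insert 71 → {71}
insert 79 → {71, 79}
process next event → 71; now {79}
insert 70 → {70, 79}
process next event → 70; now {79}
insert 69 → {69, 79}
process next event → 69; now {79}
insert 66 → {66, 79}
process next event → 66; now {79}
process next event → 79; now {}
insert 64 → {64}
insert 74 → {64, 74}
insert 75 → {64, 74, 75}
insert 80 → {64, 74, 75, 80}
insert 82 → {64, 74, 75, 80, 82}
insert 87 → {64, 74, 75, 80, 82, 87}
process next event → 64; now {74, 75, 80, 82, 87}
process next event → 74; now {75, 80, 82, 87}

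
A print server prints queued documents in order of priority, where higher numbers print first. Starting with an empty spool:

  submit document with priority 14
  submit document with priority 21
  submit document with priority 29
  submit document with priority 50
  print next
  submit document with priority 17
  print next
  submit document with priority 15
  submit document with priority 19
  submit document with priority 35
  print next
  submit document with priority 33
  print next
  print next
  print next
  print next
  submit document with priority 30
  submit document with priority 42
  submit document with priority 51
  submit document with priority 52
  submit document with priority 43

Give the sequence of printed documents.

insert 14 → {14}
insert 21 → {21, 14}
insert 29 → {29, 21, 14}
insert 50 → {50, 29, 21, 14}
print next → 50; now {29, 21, 14}
insert 17 → {29, 21, 17, 14}
print next → 29; now {21, 17, 14}
insert 15 → {21, 17, 15, 14}
insert 19 → {21, 19, 17, 15, 14}
insert 35 → {35, 21, 19, 17, 15, 14}
print next → 35; now {21, 19, 17, 15, 14}
insert 33 → {33, 21, 19, 17, 15, 14}
print next → 33; now {21, 19, 17, 15, 14}
print next → 21; now {19, 17, 15, 14}
print next → 19; now {17, 15, 14}
print next → 17; now {15, 14}
insert 30 → {30, 15, 14}
insert 42 → {42, 30, 15, 14}
insert 51 → {51, 42, 30, 15, 14}
insert 52 → {52, 51, 42, 30, 15, 14}
insert 43 → {52, 51, 43, 42, 30, 15, 14}

[50, 29, 35, 33, 21, 19, 17]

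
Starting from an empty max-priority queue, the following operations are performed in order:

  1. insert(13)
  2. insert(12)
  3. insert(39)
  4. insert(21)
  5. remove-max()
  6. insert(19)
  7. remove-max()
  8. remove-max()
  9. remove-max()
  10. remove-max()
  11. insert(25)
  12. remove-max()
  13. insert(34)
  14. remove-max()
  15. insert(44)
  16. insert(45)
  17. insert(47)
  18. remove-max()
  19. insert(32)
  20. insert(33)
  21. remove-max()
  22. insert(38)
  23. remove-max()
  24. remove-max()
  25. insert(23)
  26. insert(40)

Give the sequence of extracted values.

39 → 21 → 19 → 13 → 12 → 25 → 34 → 47 → 45 → 44 → 38

insert 13 → {13}
insert 12 → {13, 12}
insert 39 → {39, 13, 12}
insert 21 → {39, 21, 13, 12}
remove-max → 39; now {21, 13, 12}
insert 19 → {21, 19, 13, 12}
remove-max → 21; now {19, 13, 12}
remove-max → 19; now {13, 12}
remove-max → 13; now {12}
remove-max → 12; now {}
insert 25 → {25}
remove-max → 25; now {}
insert 34 → {34}
remove-max → 34; now {}
insert 44 → {44}
insert 45 → {45, 44}
insert 47 → {47, 45, 44}
remove-max → 47; now {45, 44}
insert 32 → {45, 44, 32}
insert 33 → {45, 44, 33, 32}
remove-max → 45; now {44, 33, 32}
insert 38 → {44, 38, 33, 32}
remove-max → 44; now {38, 33, 32}
remove-max → 38; now {33, 32}
insert 23 → {33, 32, 23}
insert 40 → {40, 33, 32, 23}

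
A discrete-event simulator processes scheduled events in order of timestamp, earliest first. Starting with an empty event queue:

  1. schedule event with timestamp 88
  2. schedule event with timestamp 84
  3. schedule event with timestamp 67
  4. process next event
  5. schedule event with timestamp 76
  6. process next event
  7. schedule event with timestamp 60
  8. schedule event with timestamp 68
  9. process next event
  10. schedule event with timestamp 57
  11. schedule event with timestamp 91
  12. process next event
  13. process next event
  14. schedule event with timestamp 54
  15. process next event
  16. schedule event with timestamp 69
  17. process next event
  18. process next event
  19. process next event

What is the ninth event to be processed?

88

insert 88 → {88}
insert 84 → {84, 88}
insert 67 → {67, 84, 88}
process next event → 67; now {84, 88}
insert 76 → {76, 84, 88}
process next event → 76; now {84, 88}
insert 60 → {60, 84, 88}
insert 68 → {60, 68, 84, 88}
process next event → 60; now {68, 84, 88}
insert 57 → {57, 68, 84, 88}
insert 91 → {57, 68, 84, 88, 91}
process next event → 57; now {68, 84, 88, 91}
process next event → 68; now {84, 88, 91}
insert 54 → {54, 84, 88, 91}
process next event → 54; now {84, 88, 91}
insert 69 → {69, 84, 88, 91}
process next event → 69; now {84, 88, 91}
process next event → 84; now {88, 91}
process next event → 88; now {91}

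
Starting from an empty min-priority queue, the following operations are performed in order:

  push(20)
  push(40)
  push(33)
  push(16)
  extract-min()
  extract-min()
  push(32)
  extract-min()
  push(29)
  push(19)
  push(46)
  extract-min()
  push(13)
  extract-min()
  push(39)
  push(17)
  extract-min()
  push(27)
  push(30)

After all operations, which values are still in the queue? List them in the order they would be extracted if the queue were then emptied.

27, 29, 30, 33, 39, 40, 46

insert 20 → {20}
insert 40 → {20, 40}
insert 33 → {20, 33, 40}
insert 16 → {16, 20, 33, 40}
extract-min → 16; now {20, 33, 40}
extract-min → 20; now {33, 40}
insert 32 → {32, 33, 40}
extract-min → 32; now {33, 40}
insert 29 → {29, 33, 40}
insert 19 → {19, 29, 33, 40}
insert 46 → {19, 29, 33, 40, 46}
extract-min → 19; now {29, 33, 40, 46}
insert 13 → {13, 29, 33, 40, 46}
extract-min → 13; now {29, 33, 40, 46}
insert 39 → {29, 33, 39, 40, 46}
insert 17 → {17, 29, 33, 39, 40, 46}
extract-min → 17; now {29, 33, 39, 40, 46}
insert 27 → {27, 29, 33, 39, 40, 46}
insert 30 → {27, 29, 30, 33, 39, 40, 46}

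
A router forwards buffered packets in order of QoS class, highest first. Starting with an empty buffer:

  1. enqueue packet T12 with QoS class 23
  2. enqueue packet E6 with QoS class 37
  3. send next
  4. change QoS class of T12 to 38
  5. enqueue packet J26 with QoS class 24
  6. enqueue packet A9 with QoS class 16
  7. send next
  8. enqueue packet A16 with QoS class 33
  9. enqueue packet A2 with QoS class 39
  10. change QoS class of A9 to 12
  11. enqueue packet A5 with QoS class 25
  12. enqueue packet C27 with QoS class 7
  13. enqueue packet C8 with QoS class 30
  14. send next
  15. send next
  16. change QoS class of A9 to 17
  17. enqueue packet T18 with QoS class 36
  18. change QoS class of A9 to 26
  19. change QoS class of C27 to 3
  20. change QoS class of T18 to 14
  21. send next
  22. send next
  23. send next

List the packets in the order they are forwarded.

E6 → T12 → A2 → A16 → C8 → A9 → A5

add T12 (QoS class 23) → {T12:23}
add E6 (QoS class 37) → {E6:37, T12:23}
send next → E6; now {T12:23}
update T12 to QoS class 38 → {T12:38}
add J26 (QoS class 24) → {T12:38, J26:24}
add A9 (QoS class 16) → {T12:38, J26:24, A9:16}
send next → T12; now {J26:24, A9:16}
add A16 (QoS class 33) → {A16:33, J26:24, A9:16}
add A2 (QoS class 39) → {A2:39, A16:33, J26:24, A9:16}
update A9 to QoS class 12 → {A2:39, A16:33, J26:24, A9:12}
add A5 (QoS class 25) → {A2:39, A16:33, A5:25, J26:24, A9:12}
add C27 (QoS class 7) → {A2:39, A16:33, A5:25, J26:24, A9:12, C27:7}
add C8 (QoS class 30) → {A2:39, A16:33, C8:30, A5:25, J26:24, A9:12, C27:7}
send next → A2; now {A16:33, C8:30, A5:25, J26:24, A9:12, C27:7}
send next → A16; now {C8:30, A5:25, J26:24, A9:12, C27:7}
update A9 to QoS class 17 → {C8:30, A5:25, J26:24, A9:17, C27:7}
add T18 (QoS class 36) → {T18:36, C8:30, A5:25, J26:24, A9:17, C27:7}
update A9 to QoS class 26 → {T18:36, C8:30, A9:26, A5:25, J26:24, C27:7}
update C27 to QoS class 3 → {T18:36, C8:30, A9:26, A5:25, J26:24, C27:3}
update T18 to QoS class 14 → {C8:30, A9:26, A5:25, J26:24, T18:14, C27:3}
send next → C8; now {A9:26, A5:25, J26:24, T18:14, C27:3}
send next → A9; now {A5:25, J26:24, T18:14, C27:3}
send next → A5; now {J26:24, T18:14, C27:3}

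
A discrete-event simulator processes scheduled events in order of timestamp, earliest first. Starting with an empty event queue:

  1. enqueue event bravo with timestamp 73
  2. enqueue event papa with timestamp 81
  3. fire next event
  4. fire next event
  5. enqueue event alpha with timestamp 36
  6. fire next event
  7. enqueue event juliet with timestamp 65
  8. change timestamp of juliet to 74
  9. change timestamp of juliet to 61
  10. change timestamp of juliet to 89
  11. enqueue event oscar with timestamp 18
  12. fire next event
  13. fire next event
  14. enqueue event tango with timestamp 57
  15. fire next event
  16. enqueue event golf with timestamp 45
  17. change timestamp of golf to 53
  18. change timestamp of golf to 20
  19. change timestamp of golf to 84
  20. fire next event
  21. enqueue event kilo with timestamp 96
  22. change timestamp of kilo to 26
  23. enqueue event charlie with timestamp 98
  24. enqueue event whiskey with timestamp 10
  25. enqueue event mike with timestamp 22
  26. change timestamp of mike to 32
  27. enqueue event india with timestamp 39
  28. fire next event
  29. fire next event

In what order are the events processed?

bravo, papa, alpha, oscar, juliet, tango, golf, whiskey, kilo

add bravo (timestamp 73) → {bravo:73}
add papa (timestamp 81) → {bravo:73, papa:81}
fire next event → bravo; now {papa:81}
fire next event → papa; now {}
add alpha (timestamp 36) → {alpha:36}
fire next event → alpha; now {}
add juliet (timestamp 65) → {juliet:65}
update juliet to timestamp 74 → {juliet:74}
update juliet to timestamp 61 → {juliet:61}
update juliet to timestamp 89 → {juliet:89}
add oscar (timestamp 18) → {oscar:18, juliet:89}
fire next event → oscar; now {juliet:89}
fire next event → juliet; now {}
add tango (timestamp 57) → {tango:57}
fire next event → tango; now {}
add golf (timestamp 45) → {golf:45}
update golf to timestamp 53 → {golf:53}
update golf to timestamp 20 → {golf:20}
update golf to timestamp 84 → {golf:84}
fire next event → golf; now {}
add kilo (timestamp 96) → {kilo:96}
update kilo to timestamp 26 → {kilo:26}
add charlie (timestamp 98) → {kilo:26, charlie:98}
add whiskey (timestamp 10) → {whiskey:10, kilo:26, charlie:98}
add mike (timestamp 22) → {whiskey:10, mike:22, kilo:26, charlie:98}
update mike to timestamp 32 → {whiskey:10, kilo:26, mike:32, charlie:98}
add india (timestamp 39) → {whiskey:10, kilo:26, mike:32, india:39, charlie:98}
fire next event → whiskey; now {kilo:26, mike:32, india:39, charlie:98}
fire next event → kilo; now {mike:32, india:39, charlie:98}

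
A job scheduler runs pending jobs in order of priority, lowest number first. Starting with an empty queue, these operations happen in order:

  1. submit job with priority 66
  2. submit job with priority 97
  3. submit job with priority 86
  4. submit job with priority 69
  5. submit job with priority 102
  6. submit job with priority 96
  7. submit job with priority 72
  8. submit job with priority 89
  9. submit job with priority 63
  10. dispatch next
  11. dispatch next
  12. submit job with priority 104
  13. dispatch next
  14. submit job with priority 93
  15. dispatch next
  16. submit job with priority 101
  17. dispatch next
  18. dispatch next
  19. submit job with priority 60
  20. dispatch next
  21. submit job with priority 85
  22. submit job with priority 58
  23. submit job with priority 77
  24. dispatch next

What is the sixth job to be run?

insert 66 → {66}
insert 97 → {66, 97}
insert 86 → {66, 86, 97}
insert 69 → {66, 69, 86, 97}
insert 102 → {66, 69, 86, 97, 102}
insert 96 → {66, 69, 86, 96, 97, 102}
insert 72 → {66, 69, 72, 86, 96, 97, 102}
insert 89 → {66, 69, 72, 86, 89, 96, 97, 102}
insert 63 → {63, 66, 69, 72, 86, 89, 96, 97, 102}
dispatch next → 63; now {66, 69, 72, 86, 89, 96, 97, 102}
dispatch next → 66; now {69, 72, 86, 89, 96, 97, 102}
insert 104 → {69, 72, 86, 89, 96, 97, 102, 104}
dispatch next → 69; now {72, 86, 89, 96, 97, 102, 104}
insert 93 → {72, 86, 89, 93, 96, 97, 102, 104}
dispatch next → 72; now {86, 89, 93, 96, 97, 102, 104}
insert 101 → {86, 89, 93, 96, 97, 101, 102, 104}
dispatch next → 86; now {89, 93, 96, 97, 101, 102, 104}
dispatch next → 89; now {93, 96, 97, 101, 102, 104}
insert 60 → {60, 93, 96, 97, 101, 102, 104}
dispatch next → 60; now {93, 96, 97, 101, 102, 104}
insert 85 → {85, 93, 96, 97, 101, 102, 104}
insert 58 → {58, 85, 93, 96, 97, 101, 102, 104}
insert 77 → {58, 77, 85, 93, 96, 97, 101, 102, 104}
dispatch next → 58; now {77, 85, 93, 96, 97, 101, 102, 104}

89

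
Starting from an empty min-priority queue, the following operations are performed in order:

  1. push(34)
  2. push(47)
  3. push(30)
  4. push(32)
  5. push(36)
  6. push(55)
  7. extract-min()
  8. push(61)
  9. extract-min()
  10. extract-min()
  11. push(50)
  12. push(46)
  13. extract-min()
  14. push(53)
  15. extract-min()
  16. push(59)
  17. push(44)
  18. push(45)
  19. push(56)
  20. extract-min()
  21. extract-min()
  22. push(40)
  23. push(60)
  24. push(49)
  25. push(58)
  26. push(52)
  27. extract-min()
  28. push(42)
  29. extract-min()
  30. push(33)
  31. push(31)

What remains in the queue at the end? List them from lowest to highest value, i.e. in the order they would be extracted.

insert 34 → {34}
insert 47 → {34, 47}
insert 30 → {30, 34, 47}
insert 32 → {30, 32, 34, 47}
insert 36 → {30, 32, 34, 36, 47}
insert 55 → {30, 32, 34, 36, 47, 55}
extract-min → 30; now {32, 34, 36, 47, 55}
insert 61 → {32, 34, 36, 47, 55, 61}
extract-min → 32; now {34, 36, 47, 55, 61}
extract-min → 34; now {36, 47, 55, 61}
insert 50 → {36, 47, 50, 55, 61}
insert 46 → {36, 46, 47, 50, 55, 61}
extract-min → 36; now {46, 47, 50, 55, 61}
insert 53 → {46, 47, 50, 53, 55, 61}
extract-min → 46; now {47, 50, 53, 55, 61}
insert 59 → {47, 50, 53, 55, 59, 61}
insert 44 → {44, 47, 50, 53, 55, 59, 61}
insert 45 → {44, 45, 47, 50, 53, 55, 59, 61}
insert 56 → {44, 45, 47, 50, 53, 55, 56, 59, 61}
extract-min → 44; now {45, 47, 50, 53, 55, 56, 59, 61}
extract-min → 45; now {47, 50, 53, 55, 56, 59, 61}
insert 40 → {40, 47, 50, 53, 55, 56, 59, 61}
insert 60 → {40, 47, 50, 53, 55, 56, 59, 60, 61}
insert 49 → {40, 47, 49, 50, 53, 55, 56, 59, 60, 61}
insert 58 → {40, 47, 49, 50, 53, 55, 56, 58, 59, 60, 61}
insert 52 → {40, 47, 49, 50, 52, 53, 55, 56, 58, 59, 60, 61}
extract-min → 40; now {47, 49, 50, 52, 53, 55, 56, 58, 59, 60, 61}
insert 42 → {42, 47, 49, 50, 52, 53, 55, 56, 58, 59, 60, 61}
extract-min → 42; now {47, 49, 50, 52, 53, 55, 56, 58, 59, 60, 61}
insert 33 → {33, 47, 49, 50, 52, 53, 55, 56, 58, 59, 60, 61}
insert 31 → {31, 33, 47, 49, 50, 52, 53, 55, 56, 58, 59, 60, 61}

31 → 33 → 47 → 49 → 50 → 52 → 53 → 55 → 56 → 58 → 59 → 60 → 61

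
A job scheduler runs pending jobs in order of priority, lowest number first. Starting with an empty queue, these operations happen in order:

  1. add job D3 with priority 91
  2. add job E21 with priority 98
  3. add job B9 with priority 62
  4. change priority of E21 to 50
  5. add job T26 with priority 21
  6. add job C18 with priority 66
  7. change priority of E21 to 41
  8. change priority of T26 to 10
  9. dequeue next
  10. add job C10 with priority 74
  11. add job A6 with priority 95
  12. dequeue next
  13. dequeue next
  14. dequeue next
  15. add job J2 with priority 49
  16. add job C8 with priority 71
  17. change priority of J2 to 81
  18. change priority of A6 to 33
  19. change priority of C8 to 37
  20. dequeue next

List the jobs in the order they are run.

add D3 (priority 91) → {D3:91}
add E21 (priority 98) → {D3:91, E21:98}
add B9 (priority 62) → {B9:62, D3:91, E21:98}
update E21 to priority 50 → {E21:50, B9:62, D3:91}
add T26 (priority 21) → {T26:21, E21:50, B9:62, D3:91}
add C18 (priority 66) → {T26:21, E21:50, B9:62, C18:66, D3:91}
update E21 to priority 41 → {T26:21, E21:41, B9:62, C18:66, D3:91}
update T26 to priority 10 → {T26:10, E21:41, B9:62, C18:66, D3:91}
dequeue next → T26; now {E21:41, B9:62, C18:66, D3:91}
add C10 (priority 74) → {E21:41, B9:62, C18:66, C10:74, D3:91}
add A6 (priority 95) → {E21:41, B9:62, C18:66, C10:74, D3:91, A6:95}
dequeue next → E21; now {B9:62, C18:66, C10:74, D3:91, A6:95}
dequeue next → B9; now {C18:66, C10:74, D3:91, A6:95}
dequeue next → C18; now {C10:74, D3:91, A6:95}
add J2 (priority 49) → {J2:49, C10:74, D3:91, A6:95}
add C8 (priority 71) → {J2:49, C8:71, C10:74, D3:91, A6:95}
update J2 to priority 81 → {C8:71, C10:74, J2:81, D3:91, A6:95}
update A6 to priority 33 → {A6:33, C8:71, C10:74, J2:81, D3:91}
update C8 to priority 37 → {A6:33, C8:37, C10:74, J2:81, D3:91}
dequeue next → A6; now {C8:37, C10:74, J2:81, D3:91}

T26 → E21 → B9 → C18 → A6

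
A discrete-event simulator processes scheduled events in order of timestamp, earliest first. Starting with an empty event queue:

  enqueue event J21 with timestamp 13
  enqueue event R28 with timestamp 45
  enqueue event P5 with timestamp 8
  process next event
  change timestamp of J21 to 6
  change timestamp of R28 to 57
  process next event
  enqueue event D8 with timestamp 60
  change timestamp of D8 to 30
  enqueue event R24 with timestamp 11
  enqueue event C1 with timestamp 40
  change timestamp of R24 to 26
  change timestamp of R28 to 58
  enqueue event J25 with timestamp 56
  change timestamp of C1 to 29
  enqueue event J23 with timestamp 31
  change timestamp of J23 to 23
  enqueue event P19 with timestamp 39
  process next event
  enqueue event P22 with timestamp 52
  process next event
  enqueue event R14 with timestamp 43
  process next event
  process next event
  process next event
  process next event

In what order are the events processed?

add J21 (timestamp 13) → {J21:13}
add R28 (timestamp 45) → {J21:13, R28:45}
add P5 (timestamp 8) → {P5:8, J21:13, R28:45}
process next event → P5; now {J21:13, R28:45}
update J21 to timestamp 6 → {J21:6, R28:45}
update R28 to timestamp 57 → {J21:6, R28:57}
process next event → J21; now {R28:57}
add D8 (timestamp 60) → {R28:57, D8:60}
update D8 to timestamp 30 → {D8:30, R28:57}
add R24 (timestamp 11) → {R24:11, D8:30, R28:57}
add C1 (timestamp 40) → {R24:11, D8:30, C1:40, R28:57}
update R24 to timestamp 26 → {R24:26, D8:30, C1:40, R28:57}
update R28 to timestamp 58 → {R24:26, D8:30, C1:40, R28:58}
add J25 (timestamp 56) → {R24:26, D8:30, C1:40, J25:56, R28:58}
update C1 to timestamp 29 → {R24:26, C1:29, D8:30, J25:56, R28:58}
add J23 (timestamp 31) → {R24:26, C1:29, D8:30, J23:31, J25:56, R28:58}
update J23 to timestamp 23 → {J23:23, R24:26, C1:29, D8:30, J25:56, R28:58}
add P19 (timestamp 39) → {J23:23, R24:26, C1:29, D8:30, P19:39, J25:56, R28:58}
process next event → J23; now {R24:26, C1:29, D8:30, P19:39, J25:56, R28:58}
add P22 (timestamp 52) → {R24:26, C1:29, D8:30, P19:39, P22:52, J25:56, R28:58}
process next event → R24; now {C1:29, D8:30, P19:39, P22:52, J25:56, R28:58}
add R14 (timestamp 43) → {C1:29, D8:30, P19:39, R14:43, P22:52, J25:56, R28:58}
process next event → C1; now {D8:30, P19:39, R14:43, P22:52, J25:56, R28:58}
process next event → D8; now {P19:39, R14:43, P22:52, J25:56, R28:58}
process next event → P19; now {R14:43, P22:52, J25:56, R28:58}
process next event → R14; now {P22:52, J25:56, R28:58}

P5, J21, J23, R24, C1, D8, P19, R14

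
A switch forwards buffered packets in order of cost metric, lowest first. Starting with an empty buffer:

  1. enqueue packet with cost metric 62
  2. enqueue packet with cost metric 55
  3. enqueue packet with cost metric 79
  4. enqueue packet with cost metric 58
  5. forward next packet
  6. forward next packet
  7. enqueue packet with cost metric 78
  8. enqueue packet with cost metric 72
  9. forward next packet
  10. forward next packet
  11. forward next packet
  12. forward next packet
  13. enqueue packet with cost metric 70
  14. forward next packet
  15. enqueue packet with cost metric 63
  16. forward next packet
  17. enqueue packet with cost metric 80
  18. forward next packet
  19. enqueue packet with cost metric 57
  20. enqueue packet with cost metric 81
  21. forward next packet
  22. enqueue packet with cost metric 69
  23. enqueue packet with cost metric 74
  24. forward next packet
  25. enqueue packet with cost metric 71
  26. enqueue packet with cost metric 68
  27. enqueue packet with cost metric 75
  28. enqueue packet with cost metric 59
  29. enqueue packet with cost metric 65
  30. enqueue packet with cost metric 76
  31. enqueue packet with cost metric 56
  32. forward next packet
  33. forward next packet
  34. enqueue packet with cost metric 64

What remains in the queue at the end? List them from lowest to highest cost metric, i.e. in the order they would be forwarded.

[64, 65, 68, 71, 74, 75, 76, 81]

insert 62 → {62}
insert 55 → {55, 62}
insert 79 → {55, 62, 79}
insert 58 → {55, 58, 62, 79}
forward next packet → 55; now {58, 62, 79}
forward next packet → 58; now {62, 79}
insert 78 → {62, 78, 79}
insert 72 → {62, 72, 78, 79}
forward next packet → 62; now {72, 78, 79}
forward next packet → 72; now {78, 79}
forward next packet → 78; now {79}
forward next packet → 79; now {}
insert 70 → {70}
forward next packet → 70; now {}
insert 63 → {63}
forward next packet → 63; now {}
insert 80 → {80}
forward next packet → 80; now {}
insert 57 → {57}
insert 81 → {57, 81}
forward next packet → 57; now {81}
insert 69 → {69, 81}
insert 74 → {69, 74, 81}
forward next packet → 69; now {74, 81}
insert 71 → {71, 74, 81}
insert 68 → {68, 71, 74, 81}
insert 75 → {68, 71, 74, 75, 81}
insert 59 → {59, 68, 71, 74, 75, 81}
insert 65 → {59, 65, 68, 71, 74, 75, 81}
insert 76 → {59, 65, 68, 71, 74, 75, 76, 81}
insert 56 → {56, 59, 65, 68, 71, 74, 75, 76, 81}
forward next packet → 56; now {59, 65, 68, 71, 74, 75, 76, 81}
forward next packet → 59; now {65, 68, 71, 74, 75, 76, 81}
insert 64 → {64, 65, 68, 71, 74, 75, 76, 81}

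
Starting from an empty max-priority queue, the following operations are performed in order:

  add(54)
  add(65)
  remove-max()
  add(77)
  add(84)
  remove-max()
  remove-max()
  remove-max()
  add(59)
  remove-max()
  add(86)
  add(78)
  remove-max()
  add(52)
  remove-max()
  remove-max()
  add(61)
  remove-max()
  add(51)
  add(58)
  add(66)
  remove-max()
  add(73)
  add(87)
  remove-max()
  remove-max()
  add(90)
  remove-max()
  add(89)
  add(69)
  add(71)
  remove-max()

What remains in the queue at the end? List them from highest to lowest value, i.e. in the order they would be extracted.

insert 54 → {54}
insert 65 → {65, 54}
remove-max → 65; now {54}
insert 77 → {77, 54}
insert 84 → {84, 77, 54}
remove-max → 84; now {77, 54}
remove-max → 77; now {54}
remove-max → 54; now {}
insert 59 → {59}
remove-max → 59; now {}
insert 86 → {86}
insert 78 → {86, 78}
remove-max → 86; now {78}
insert 52 → {78, 52}
remove-max → 78; now {52}
remove-max → 52; now {}
insert 61 → {61}
remove-max → 61; now {}
insert 51 → {51}
insert 58 → {58, 51}
insert 66 → {66, 58, 51}
remove-max → 66; now {58, 51}
insert 73 → {73, 58, 51}
insert 87 → {87, 73, 58, 51}
remove-max → 87; now {73, 58, 51}
remove-max → 73; now {58, 51}
insert 90 → {90, 58, 51}
remove-max → 90; now {58, 51}
insert 89 → {89, 58, 51}
insert 69 → {89, 69, 58, 51}
insert 71 → {89, 71, 69, 58, 51}
remove-max → 89; now {71, 69, 58, 51}

[71, 69, 58, 51]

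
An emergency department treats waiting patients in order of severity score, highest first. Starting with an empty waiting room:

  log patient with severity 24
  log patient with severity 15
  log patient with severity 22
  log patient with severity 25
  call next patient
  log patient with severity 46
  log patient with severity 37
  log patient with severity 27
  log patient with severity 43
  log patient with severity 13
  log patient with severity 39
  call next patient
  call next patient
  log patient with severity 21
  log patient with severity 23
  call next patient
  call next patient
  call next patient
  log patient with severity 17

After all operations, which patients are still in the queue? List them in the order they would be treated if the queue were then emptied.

insert 24 → {24}
insert 15 → {24, 15}
insert 22 → {24, 22, 15}
insert 25 → {25, 24, 22, 15}
call next patient → 25; now {24, 22, 15}
insert 46 → {46, 24, 22, 15}
insert 37 → {46, 37, 24, 22, 15}
insert 27 → {46, 37, 27, 24, 22, 15}
insert 43 → {46, 43, 37, 27, 24, 22, 15}
insert 13 → {46, 43, 37, 27, 24, 22, 15, 13}
insert 39 → {46, 43, 39, 37, 27, 24, 22, 15, 13}
call next patient → 46; now {43, 39, 37, 27, 24, 22, 15, 13}
call next patient → 43; now {39, 37, 27, 24, 22, 15, 13}
insert 21 → {39, 37, 27, 24, 22, 21, 15, 13}
insert 23 → {39, 37, 27, 24, 23, 22, 21, 15, 13}
call next patient → 39; now {37, 27, 24, 23, 22, 21, 15, 13}
call next patient → 37; now {27, 24, 23, 22, 21, 15, 13}
call next patient → 27; now {24, 23, 22, 21, 15, 13}
insert 17 → {24, 23, 22, 21, 17, 15, 13}

24, 23, 22, 21, 17, 15, 13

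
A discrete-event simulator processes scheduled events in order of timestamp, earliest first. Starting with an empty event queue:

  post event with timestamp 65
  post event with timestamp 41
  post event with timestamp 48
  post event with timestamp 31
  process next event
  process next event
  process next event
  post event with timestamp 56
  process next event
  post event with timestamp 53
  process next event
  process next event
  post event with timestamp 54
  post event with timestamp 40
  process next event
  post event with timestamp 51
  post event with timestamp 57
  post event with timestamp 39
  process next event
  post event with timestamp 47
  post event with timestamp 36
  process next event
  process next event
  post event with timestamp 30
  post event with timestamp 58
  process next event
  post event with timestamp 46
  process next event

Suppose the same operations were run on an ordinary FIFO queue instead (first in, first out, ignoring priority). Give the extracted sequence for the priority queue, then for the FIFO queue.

insert 65 → {65}
insert 41 → {41, 65}
insert 48 → {41, 48, 65}
insert 31 → {31, 41, 48, 65}
process next event → 31; now {41, 48, 65}
process next event → 41; now {48, 65}
process next event → 48; now {65}
insert 56 → {56, 65}
process next event → 56; now {65}
insert 53 → {53, 65}
process next event → 53; now {65}
process next event → 65; now {}
insert 54 → {54}
insert 40 → {40, 54}
process next event → 40; now {54}
insert 51 → {51, 54}
insert 57 → {51, 54, 57}
insert 39 → {39, 51, 54, 57}
process next event → 39; now {51, 54, 57}
insert 47 → {47, 51, 54, 57}
insert 36 → {36, 47, 51, 54, 57}
process next event → 36; now {47, 51, 54, 57}
process next event → 47; now {51, 54, 57}
insert 30 → {30, 51, 54, 57}
insert 58 → {30, 51, 54, 57, 58}
process next event → 30; now {51, 54, 57, 58}
insert 46 → {46, 51, 54, 57, 58}
process next event → 46; now {51, 54, 57, 58}

priority queue: [31, 41, 48, 56, 53, 65, 40, 39, 36, 47, 30, 46]; FIFO queue: 65, 41, 48, 31, 56, 53, 54, 40, 51, 57, 39, 47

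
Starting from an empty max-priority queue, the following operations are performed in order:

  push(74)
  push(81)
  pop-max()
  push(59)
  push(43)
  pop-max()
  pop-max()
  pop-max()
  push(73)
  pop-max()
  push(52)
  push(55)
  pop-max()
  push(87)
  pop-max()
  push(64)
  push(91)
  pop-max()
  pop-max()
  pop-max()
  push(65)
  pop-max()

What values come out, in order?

[81, 74, 59, 43, 73, 55, 87, 91, 64, 52, 65]

insert 74 → {74}
insert 81 → {81, 74}
pop-max → 81; now {74}
insert 59 → {74, 59}
insert 43 → {74, 59, 43}
pop-max → 74; now {59, 43}
pop-max → 59; now {43}
pop-max → 43; now {}
insert 73 → {73}
pop-max → 73; now {}
insert 52 → {52}
insert 55 → {55, 52}
pop-max → 55; now {52}
insert 87 → {87, 52}
pop-max → 87; now {52}
insert 64 → {64, 52}
insert 91 → {91, 64, 52}
pop-max → 91; now {64, 52}
pop-max → 64; now {52}
pop-max → 52; now {}
insert 65 → {65}
pop-max → 65; now {}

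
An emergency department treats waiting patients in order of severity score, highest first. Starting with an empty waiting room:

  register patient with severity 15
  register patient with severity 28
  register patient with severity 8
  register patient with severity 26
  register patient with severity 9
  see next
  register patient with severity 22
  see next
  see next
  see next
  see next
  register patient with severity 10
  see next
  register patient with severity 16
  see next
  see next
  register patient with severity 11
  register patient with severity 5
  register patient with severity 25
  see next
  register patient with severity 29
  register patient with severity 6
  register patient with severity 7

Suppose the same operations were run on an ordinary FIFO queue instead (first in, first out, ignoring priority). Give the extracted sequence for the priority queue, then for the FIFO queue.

insert 15 → {15}
insert 28 → {28, 15}
insert 8 → {28, 15, 8}
insert 26 → {28, 26, 15, 8}
insert 9 → {28, 26, 15, 9, 8}
see next → 28; now {26, 15, 9, 8}
insert 22 → {26, 22, 15, 9, 8}
see next → 26; now {22, 15, 9, 8}
see next → 22; now {15, 9, 8}
see next → 15; now {9, 8}
see next → 9; now {8}
insert 10 → {10, 8}
see next → 10; now {8}
insert 16 → {16, 8}
see next → 16; now {8}
see next → 8; now {}
insert 11 → {11}
insert 5 → {11, 5}
insert 25 → {25, 11, 5}
see next → 25; now {11, 5}
insert 29 → {29, 11, 5}
insert 6 → {29, 11, 6, 5}
insert 7 → {29, 11, 7, 6, 5}

priority queue: [28, 26, 22, 15, 9, 10, 16, 8, 25]; FIFO queue: 15, 28, 8, 26, 9, 22, 10, 16, 11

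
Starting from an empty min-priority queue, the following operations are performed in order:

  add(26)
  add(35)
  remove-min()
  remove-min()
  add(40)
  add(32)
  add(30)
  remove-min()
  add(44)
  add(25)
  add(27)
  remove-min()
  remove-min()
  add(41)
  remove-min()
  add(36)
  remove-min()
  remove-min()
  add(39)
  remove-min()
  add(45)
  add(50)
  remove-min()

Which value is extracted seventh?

36

insert 26 → {26}
insert 35 → {26, 35}
remove-min → 26; now {35}
remove-min → 35; now {}
insert 40 → {40}
insert 32 → {32, 40}
insert 30 → {30, 32, 40}
remove-min → 30; now {32, 40}
insert 44 → {32, 40, 44}
insert 25 → {25, 32, 40, 44}
insert 27 → {25, 27, 32, 40, 44}
remove-min → 25; now {27, 32, 40, 44}
remove-min → 27; now {32, 40, 44}
insert 41 → {32, 40, 41, 44}
remove-min → 32; now {40, 41, 44}
insert 36 → {36, 40, 41, 44}
remove-min → 36; now {40, 41, 44}
remove-min → 40; now {41, 44}
insert 39 → {39, 41, 44}
remove-min → 39; now {41, 44}
insert 45 → {41, 44, 45}
insert 50 → {41, 44, 45, 50}
remove-min → 41; now {44, 45, 50}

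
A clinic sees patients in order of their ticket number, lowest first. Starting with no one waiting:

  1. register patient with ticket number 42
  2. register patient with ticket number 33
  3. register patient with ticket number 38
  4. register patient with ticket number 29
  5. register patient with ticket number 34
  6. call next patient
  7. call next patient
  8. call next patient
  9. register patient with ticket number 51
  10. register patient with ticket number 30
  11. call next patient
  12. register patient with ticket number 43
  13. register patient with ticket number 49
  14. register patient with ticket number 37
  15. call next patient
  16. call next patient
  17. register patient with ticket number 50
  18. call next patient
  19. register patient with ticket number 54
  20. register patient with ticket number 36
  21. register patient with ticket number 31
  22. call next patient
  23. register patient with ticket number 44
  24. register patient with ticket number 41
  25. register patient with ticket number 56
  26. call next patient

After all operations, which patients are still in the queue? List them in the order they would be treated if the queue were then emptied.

insert 42 → {42}
insert 33 → {33, 42}
insert 38 → {33, 38, 42}
insert 29 → {29, 33, 38, 42}
insert 34 → {29, 33, 34, 38, 42}
call next patient → 29; now {33, 34, 38, 42}
call next patient → 33; now {34, 38, 42}
call next patient → 34; now {38, 42}
insert 51 → {38, 42, 51}
insert 30 → {30, 38, 42, 51}
call next patient → 30; now {38, 42, 51}
insert 43 → {38, 42, 43, 51}
insert 49 → {38, 42, 43, 49, 51}
insert 37 → {37, 38, 42, 43, 49, 51}
call next patient → 37; now {38, 42, 43, 49, 51}
call next patient → 38; now {42, 43, 49, 51}
insert 50 → {42, 43, 49, 50, 51}
call next patient → 42; now {43, 49, 50, 51}
insert 54 → {43, 49, 50, 51, 54}
insert 36 → {36, 43, 49, 50, 51, 54}
insert 31 → {31, 36, 43, 49, 50, 51, 54}
call next patient → 31; now {36, 43, 49, 50, 51, 54}
insert 44 → {36, 43, 44, 49, 50, 51, 54}
insert 41 → {36, 41, 43, 44, 49, 50, 51, 54}
insert 56 → {36, 41, 43, 44, 49, 50, 51, 54, 56}
call next patient → 36; now {41, 43, 44, 49, 50, 51, 54, 56}

41, 43, 44, 49, 50, 51, 54, 56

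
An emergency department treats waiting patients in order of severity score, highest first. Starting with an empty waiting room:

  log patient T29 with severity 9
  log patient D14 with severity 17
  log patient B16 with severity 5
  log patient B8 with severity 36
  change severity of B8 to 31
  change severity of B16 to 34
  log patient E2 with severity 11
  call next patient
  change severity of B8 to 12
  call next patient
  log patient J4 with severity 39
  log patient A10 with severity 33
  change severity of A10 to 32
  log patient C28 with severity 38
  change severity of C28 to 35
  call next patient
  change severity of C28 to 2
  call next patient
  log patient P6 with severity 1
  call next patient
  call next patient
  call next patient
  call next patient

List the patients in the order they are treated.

[B16, D14, J4, A10, B8, E2, T29, C28]

add T29 (severity 9) → {T29:9}
add D14 (severity 17) → {D14:17, T29:9}
add B16 (severity 5) → {D14:17, T29:9, B16:5}
add B8 (severity 36) → {B8:36, D14:17, T29:9, B16:5}
update B8 to severity 31 → {B8:31, D14:17, T29:9, B16:5}
update B16 to severity 34 → {B16:34, B8:31, D14:17, T29:9}
add E2 (severity 11) → {B16:34, B8:31, D14:17, E2:11, T29:9}
call next patient → B16; now {B8:31, D14:17, E2:11, T29:9}
update B8 to severity 12 → {D14:17, B8:12, E2:11, T29:9}
call next patient → D14; now {B8:12, E2:11, T29:9}
add J4 (severity 39) → {J4:39, B8:12, E2:11, T29:9}
add A10 (severity 33) → {J4:39, A10:33, B8:12, E2:11, T29:9}
update A10 to severity 32 → {J4:39, A10:32, B8:12, E2:11, T29:9}
add C28 (severity 38) → {J4:39, C28:38, A10:32, B8:12, E2:11, T29:9}
update C28 to severity 35 → {J4:39, C28:35, A10:32, B8:12, E2:11, T29:9}
call next patient → J4; now {C28:35, A10:32, B8:12, E2:11, T29:9}
update C28 to severity 2 → {A10:32, B8:12, E2:11, T29:9, C28:2}
call next patient → A10; now {B8:12, E2:11, T29:9, C28:2}
add P6 (severity 1) → {B8:12, E2:11, T29:9, C28:2, P6:1}
call next patient → B8; now {E2:11, T29:9, C28:2, P6:1}
call next patient → E2; now {T29:9, C28:2, P6:1}
call next patient → T29; now {C28:2, P6:1}
call next patient → C28; now {P6:1}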